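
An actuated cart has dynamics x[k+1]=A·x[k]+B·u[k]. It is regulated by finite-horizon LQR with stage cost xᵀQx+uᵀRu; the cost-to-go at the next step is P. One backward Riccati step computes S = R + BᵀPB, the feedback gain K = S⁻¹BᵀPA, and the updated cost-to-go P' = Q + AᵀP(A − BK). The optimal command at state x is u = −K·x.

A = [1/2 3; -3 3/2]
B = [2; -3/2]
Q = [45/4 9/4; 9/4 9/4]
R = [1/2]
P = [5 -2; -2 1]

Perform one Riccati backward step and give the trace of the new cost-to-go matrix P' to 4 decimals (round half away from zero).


BᵀP = [13.0000 -5.5000]
S = R + BᵀPB = [1/2] + [34.2500] = [34.7500]
BᵀPA = [23.0000 30.7500]
K = S⁻¹·BᵀPA = [0.6619 0.8849]
A−BK = [-0.8237 1.2302; -2.0072 2.8273]
AᵀP(A−BK) = [1.0270 -0.8525; -0.8525 2.0396]
P' = Q + AᵀP(A−BK) = [12.2770 1.3975; 1.3975 4.2896]
tr(P') = 16.5665

16.5665


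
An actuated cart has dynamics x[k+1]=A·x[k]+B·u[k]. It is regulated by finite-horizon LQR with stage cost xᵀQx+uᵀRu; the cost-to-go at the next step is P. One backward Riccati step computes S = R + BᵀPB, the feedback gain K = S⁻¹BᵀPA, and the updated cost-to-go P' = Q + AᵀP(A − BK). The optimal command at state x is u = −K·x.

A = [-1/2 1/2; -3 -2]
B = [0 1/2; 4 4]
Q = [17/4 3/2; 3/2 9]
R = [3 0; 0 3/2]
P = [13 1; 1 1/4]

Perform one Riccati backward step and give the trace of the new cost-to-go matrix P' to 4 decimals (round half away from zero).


BᵀP = [4.0000 1.0000; 10.5000 1.5000]
S = R + BᵀPB = [3 0; 0 3/2] + [4.0000 6.0000; 6.0000 11.2500] = [7.0000 6.0000; 6.0000 12.7500]
BᵀPA = [-5.0000 0.0000; -9.7500 2.2500]
K = S⁻¹·BᵀPA = [-0.0986 -0.2535; -0.7183 0.2958]
A−BK = [-0.1408 0.3521; 0.2676 -2.1690]
AᵀP(A−BK) = [1.0035 -0.6338; -0.6338 1.5845]
P' = Q + AᵀP(A−BK) = [5.2535 0.8662; 0.8662 10.5845]
tr(P') = 15.8380

15.8380


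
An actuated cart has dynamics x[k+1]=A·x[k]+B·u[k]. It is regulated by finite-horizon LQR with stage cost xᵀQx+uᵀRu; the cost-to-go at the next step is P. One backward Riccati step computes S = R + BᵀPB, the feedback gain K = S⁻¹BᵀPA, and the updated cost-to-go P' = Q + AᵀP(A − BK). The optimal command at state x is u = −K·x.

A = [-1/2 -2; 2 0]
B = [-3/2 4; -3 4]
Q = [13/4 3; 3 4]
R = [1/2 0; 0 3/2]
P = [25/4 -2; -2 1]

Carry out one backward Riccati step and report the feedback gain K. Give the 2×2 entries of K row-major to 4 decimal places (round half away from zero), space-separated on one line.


-1.1485 -0.8486 -0.5982 -0.8496

BᵀP = [-3.3750 0.0000; 17.0000 -4.0000]
S = R + BᵀPB = [1/2 0; 0 3/2] + [5.0625 -13.5000; -13.5000 52.0000] = [5.5625 -13.5000; -13.5000 53.5000]
BᵀPA = [1.6875 6.7500; -16.5000 -34.0000]
K = S⁻¹·BᵀPA = [-1.1485 -0.8486; -0.5982 -0.8496]
A−BK = [0.1701 0.1257; 0.9474 0.8529]
AᵀP(A−BK) = [1.6300 1.6630; 1.6630 1.8402]
P' = Q + AᵀP(A−BK) = [4.8800 4.6630; 4.6630 5.8402]
tr(P') = 10.7202


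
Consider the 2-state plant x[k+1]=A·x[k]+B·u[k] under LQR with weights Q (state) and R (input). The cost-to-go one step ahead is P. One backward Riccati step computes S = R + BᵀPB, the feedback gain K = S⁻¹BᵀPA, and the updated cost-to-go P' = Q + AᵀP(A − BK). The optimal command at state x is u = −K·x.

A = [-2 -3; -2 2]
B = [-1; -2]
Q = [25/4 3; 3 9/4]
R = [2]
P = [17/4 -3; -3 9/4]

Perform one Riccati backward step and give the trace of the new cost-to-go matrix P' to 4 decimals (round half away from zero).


72.7308

BᵀP = [1.7500 -1.5000]
S = R + BᵀPB = [2] + [1.2500] = [3.2500]
BᵀPA = [-0.5000 -8.2500]
K = S⁻¹·BᵀPA = [-0.1538 -2.5385]
A−BK = [-2.1538 -5.5385; -2.3077 -3.0769]
AᵀP(A−BK) = [1.9231 9.2308; 9.2308 62.3077]
P' = Q + AᵀP(A−BK) = [8.1731 12.2308; 12.2308 64.5577]
tr(P') = 72.7308


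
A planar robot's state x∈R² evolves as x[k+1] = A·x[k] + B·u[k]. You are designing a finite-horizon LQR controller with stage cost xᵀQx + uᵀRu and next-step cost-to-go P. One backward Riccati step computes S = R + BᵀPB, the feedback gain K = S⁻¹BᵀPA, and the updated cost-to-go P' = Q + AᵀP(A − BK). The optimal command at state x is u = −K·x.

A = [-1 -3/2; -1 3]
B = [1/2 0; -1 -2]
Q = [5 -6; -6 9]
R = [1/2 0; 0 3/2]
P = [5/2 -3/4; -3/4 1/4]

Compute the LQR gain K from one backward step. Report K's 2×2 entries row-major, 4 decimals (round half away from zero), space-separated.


-0.5833 -2.0000 -0.1083 -0.5000

BᵀP = [2.0000 -0.6250; 1.5000 -0.5000]
S = R + BᵀPB = [1/2 0; 0 3/2] + [1.6250 1.2500; 1.2500 1.0000] = [2.1250 1.2500; 1.2500 2.5000]
BᵀPA = [-1.3750 -4.8750; -1.0000 -3.7500]
K = S⁻¹·BᵀPA = [-0.5833 -2.0000; -0.1083 -0.5000]
A−BK = [-0.7083 -0.5000; -1.8000 0.0000]
AᵀP(A−BK) = [0.3396 0.8750; 0.8750 3.0000]
P' = Q + AᵀP(A−BK) = [5.3396 -5.1250; -5.1250 12.0000]
tr(P') = 17.3396


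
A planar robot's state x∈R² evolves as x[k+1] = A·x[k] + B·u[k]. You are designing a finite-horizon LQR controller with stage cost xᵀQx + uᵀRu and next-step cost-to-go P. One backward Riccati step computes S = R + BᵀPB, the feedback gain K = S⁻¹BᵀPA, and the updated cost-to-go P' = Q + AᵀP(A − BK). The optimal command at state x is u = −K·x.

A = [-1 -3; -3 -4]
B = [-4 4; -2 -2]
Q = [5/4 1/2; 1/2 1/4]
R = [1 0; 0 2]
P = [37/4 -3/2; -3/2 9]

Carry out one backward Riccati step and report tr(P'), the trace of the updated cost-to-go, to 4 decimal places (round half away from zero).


BᵀP = [-34.0000 -12.0000; 40.0000 -24.0000]
S = R + BᵀPB = [1 0; 0 2] + [160.0000 -112.0000; -112.0000 208.0000] = [161.0000 -112.0000; -112.0000 210.0000]
BᵀPA = [70.0000 150.0000; 32.0000 -24.0000]
K = S⁻¹·BᵀPA = [0.8598 1.3548; 0.6109 0.6083]
A−BK = [-0.0046 -0.0138; -0.0586 -0.0737]
AᵀP(A−BK) = [1.5160 1.9459; 1.9459 2.6233]
P' = Q + AᵀP(A−BK) = [2.7660 2.4459; 2.4459 2.8733]
tr(P') = 5.6392

5.6392


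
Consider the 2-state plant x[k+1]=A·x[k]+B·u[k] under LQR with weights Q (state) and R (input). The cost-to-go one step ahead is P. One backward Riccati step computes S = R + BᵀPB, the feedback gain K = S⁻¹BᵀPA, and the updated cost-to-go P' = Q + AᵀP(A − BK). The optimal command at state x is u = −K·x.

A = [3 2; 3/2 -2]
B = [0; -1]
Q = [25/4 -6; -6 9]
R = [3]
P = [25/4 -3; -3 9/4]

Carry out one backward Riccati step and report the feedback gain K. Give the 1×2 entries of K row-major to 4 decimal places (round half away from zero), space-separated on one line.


BᵀP = [3.0000 -2.2500]
S = R + BᵀPB = [3] + [2.2500] = [5.2500]
BᵀPA = [5.6250 10.5000]
K = S⁻¹·BᵀPA = [1.0714 2.0000]
A−BK = [3.0000 2.0000; 2.5714 0.0000]
AᵀP(A−BK) = [28.2857 28.5000; 28.5000 37.0000]
P' = Q + AᵀP(A−BK) = [34.5357 22.5000; 22.5000 46.0000]
tr(P') = 80.5357

1.0714 2.0000


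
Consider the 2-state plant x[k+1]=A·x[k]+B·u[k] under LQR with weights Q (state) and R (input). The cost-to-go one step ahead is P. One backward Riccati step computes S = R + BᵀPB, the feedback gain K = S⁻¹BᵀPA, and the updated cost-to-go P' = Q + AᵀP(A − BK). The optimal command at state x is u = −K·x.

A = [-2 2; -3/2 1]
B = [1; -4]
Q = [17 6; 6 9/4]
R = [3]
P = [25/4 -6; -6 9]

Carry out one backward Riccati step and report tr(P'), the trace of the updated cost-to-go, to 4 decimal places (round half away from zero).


36.7683

BᵀP = [30.2500 -42.0000]
S = R + BᵀPB = [3] + [198.2500] = [201.2500]
BᵀPA = [2.5000 18.5000]
K = S⁻¹·BᵀPA = [0.0124 0.0919]
A−BK = [-2.0124 1.9081; -1.4503 1.3677]
AᵀP(A−BK) = [9.2189 -8.7298; -8.7298 8.2994]
P' = Q + AᵀP(A−BK) = [26.2189 -2.7298; -2.7298 10.5494]
tr(P') = 36.7683


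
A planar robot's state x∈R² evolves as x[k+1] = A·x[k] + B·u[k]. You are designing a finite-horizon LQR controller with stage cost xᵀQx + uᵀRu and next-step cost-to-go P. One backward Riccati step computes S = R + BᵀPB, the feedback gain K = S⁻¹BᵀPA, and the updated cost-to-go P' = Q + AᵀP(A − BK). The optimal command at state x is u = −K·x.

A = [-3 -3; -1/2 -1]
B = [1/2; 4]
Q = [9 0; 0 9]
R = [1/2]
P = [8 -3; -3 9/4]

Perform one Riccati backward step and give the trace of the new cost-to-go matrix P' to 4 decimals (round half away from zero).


BᵀP = [-8.0000 7.5000]
S = R + BᵀPB = [1/2] + [26.0000] = [26.5000]
BᵀPA = [20.2500 16.5000]
K = S⁻¹·BᵀPA = [0.7642 0.6226]
A−BK = [-3.3821 -3.3113; -3.5566 -3.4906]
AᵀP(A−BK) = [48.0884 47.0165; 47.0165 45.9764]
P' = Q + AᵀP(A−BK) = [57.0884 47.0165; 47.0165 54.9764]
tr(P') = 112.0649

112.0649


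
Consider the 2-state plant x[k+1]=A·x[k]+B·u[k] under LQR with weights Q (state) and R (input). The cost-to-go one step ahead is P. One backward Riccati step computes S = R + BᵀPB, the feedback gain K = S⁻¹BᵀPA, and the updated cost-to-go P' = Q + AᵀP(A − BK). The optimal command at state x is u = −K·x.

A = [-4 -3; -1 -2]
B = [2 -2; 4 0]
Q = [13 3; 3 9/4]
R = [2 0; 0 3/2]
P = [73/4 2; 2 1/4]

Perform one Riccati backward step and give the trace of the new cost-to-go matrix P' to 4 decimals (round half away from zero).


20.2267

BᵀP = [44.5000 5.0000; -36.5000 -4.0000]
S = R + BᵀPB = [2 0; 0 3/2] + [109.0000 -89.0000; -89.0000 73.0000] = [111.0000 -89.0000; -89.0000 74.5000]
BᵀPA = [-183.0000 -143.5000; 150.0000 117.5000]
K = S⁻¹·BᵀPA = [-0.8135 -0.6693; 1.0416 0.7776]
A−BK = [-0.2898 -0.1062; 2.2539 0.6772]
AᵀP(A−BK) = [3.1410 2.3759; 2.3759 1.8357]
P' = Q + AᵀP(A−BK) = [16.1410 5.3759; 5.3759 4.0857]
tr(P') = 20.2267


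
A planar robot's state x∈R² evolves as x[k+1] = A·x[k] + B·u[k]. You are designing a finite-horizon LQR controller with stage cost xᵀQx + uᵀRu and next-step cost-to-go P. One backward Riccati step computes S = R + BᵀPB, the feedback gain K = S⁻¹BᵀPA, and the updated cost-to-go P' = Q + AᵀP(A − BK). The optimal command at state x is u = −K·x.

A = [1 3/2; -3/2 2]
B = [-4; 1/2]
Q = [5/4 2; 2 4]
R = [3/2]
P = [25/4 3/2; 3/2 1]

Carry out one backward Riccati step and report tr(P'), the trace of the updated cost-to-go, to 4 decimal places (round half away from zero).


BᵀP = [-24.2500 -5.5000]
S = R + BᵀPB = [3/2] + [94.2500] = [95.7500]
BᵀPA = [-16.0000 -47.3750]
K = S⁻¹·BᵀPA = [-0.1671 -0.4948]
A−BK = [0.3316 -0.4791; -1.4164 2.2474]
AᵀP(A−BK) = [1.3264 -1.9164; -1.9164 3.6224]
P' = Q + AᵀP(A−BK) = [2.5764 0.0836; 0.0836 7.6224]
tr(P') = 10.1988

10.1988


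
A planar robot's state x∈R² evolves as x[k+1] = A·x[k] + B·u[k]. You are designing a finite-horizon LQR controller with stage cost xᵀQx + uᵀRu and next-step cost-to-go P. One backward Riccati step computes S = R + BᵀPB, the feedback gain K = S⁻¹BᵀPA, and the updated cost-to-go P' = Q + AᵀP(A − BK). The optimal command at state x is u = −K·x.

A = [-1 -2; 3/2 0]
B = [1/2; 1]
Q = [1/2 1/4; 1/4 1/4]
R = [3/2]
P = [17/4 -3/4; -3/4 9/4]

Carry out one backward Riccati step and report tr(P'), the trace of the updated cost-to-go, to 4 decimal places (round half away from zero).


26.9423

BᵀP = [1.3750 1.8750]
S = R + BᵀPB = [3/2] + [2.5625] = [4.0625]
BᵀPA = [1.4375 -2.7500]
K = S⁻¹·BᵀPA = [0.3538 -0.6769]
A−BK = [-1.1769 -1.6615; 1.1462 0.6769]
AᵀP(A−BK) = [11.0538 11.7231; 11.7231 15.1385]
P' = Q + AᵀP(A−BK) = [11.5538 11.9731; 11.9731 15.3885]
tr(P') = 26.9423


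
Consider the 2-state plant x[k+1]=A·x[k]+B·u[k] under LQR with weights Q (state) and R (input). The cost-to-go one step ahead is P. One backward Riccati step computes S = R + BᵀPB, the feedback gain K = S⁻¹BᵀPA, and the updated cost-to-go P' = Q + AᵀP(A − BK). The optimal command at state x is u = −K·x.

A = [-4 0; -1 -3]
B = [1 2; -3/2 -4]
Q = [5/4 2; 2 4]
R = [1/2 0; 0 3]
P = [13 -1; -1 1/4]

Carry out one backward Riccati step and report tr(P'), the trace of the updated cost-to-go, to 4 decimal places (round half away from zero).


BᵀP = [14.5000 -1.3750; 30.0000 -3.0000]
S = R + BᵀPB = [1/2 0; 0 3] + [16.5625 34.5000; 34.5000 72.0000] = [17.0625 34.5000; 34.5000 75.0000]
BᵀPA = [-56.6250 4.1250; -117.0000 9.0000]
K = S⁻¹·BᵀPA = [-2.3522 -0.0126; -0.4780 0.1258]
A−BK = [-0.6918 -0.2390; -6.4403 -2.5157]
AᵀP(A−BK) = [11.1321 2.7547; 2.7547 1.1698]
P' = Q + AᵀP(A−BK) = [12.3821 4.7547; 4.7547 5.1698]
tr(P') = 17.5519

17.5519


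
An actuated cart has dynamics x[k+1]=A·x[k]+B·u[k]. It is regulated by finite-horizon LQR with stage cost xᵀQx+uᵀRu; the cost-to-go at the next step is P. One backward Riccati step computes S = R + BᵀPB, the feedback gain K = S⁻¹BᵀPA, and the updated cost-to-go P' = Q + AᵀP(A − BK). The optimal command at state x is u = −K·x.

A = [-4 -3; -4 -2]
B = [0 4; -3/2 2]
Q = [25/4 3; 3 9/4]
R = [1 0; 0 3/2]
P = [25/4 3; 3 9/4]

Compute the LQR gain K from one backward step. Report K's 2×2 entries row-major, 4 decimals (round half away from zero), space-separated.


BᵀP = [-4.5000 -3.3750; 31.0000 16.5000]
S = R + BᵀPB = [1 0; 0 3/2] + [5.0625 -24.7500; -24.7500 157.0000] = [6.0625 -24.7500; -24.7500 158.5000]
BᵀPA = [31.5000 20.2500; -190.0000 -126.0000]
K = S⁻¹·BᵀPA = [0.8332 0.2616; -1.0686 -0.7541]
A−BK = [0.2745 0.0164; -0.6129 -0.0994]
AᵀP(A−BK) = [2.7139 1.4799; 1.4799 0.9356]
P' = Q + AᵀP(A−BK) = [8.9639 4.4799; 4.4799 3.1856]
tr(P') = 12.1495

0.8332 0.2616 -1.0686 -0.7541


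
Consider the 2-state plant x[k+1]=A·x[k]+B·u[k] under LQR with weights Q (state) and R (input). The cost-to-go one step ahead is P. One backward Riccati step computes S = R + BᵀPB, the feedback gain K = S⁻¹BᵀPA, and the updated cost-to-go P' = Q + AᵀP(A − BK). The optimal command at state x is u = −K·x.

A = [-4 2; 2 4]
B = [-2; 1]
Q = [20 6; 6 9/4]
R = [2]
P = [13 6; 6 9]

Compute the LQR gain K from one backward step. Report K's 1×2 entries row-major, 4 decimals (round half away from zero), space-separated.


1.8974 -1.3333

BᵀP = [-20.0000 -3.0000]
S = R + BᵀPB = [2] + [37.0000] = [39.0000]
BᵀPA = [74.0000 -52.0000]
K = S⁻¹·BᵀPA = [1.8974 -1.3333]
A−BK = [-0.2051 -0.6667; 0.1026 5.3333]
AᵀP(A−BK) = [7.5897 -5.3333; -5.3333 222.6667]
P' = Q + AᵀP(A−BK) = [27.5897 0.6667; 0.6667 224.9167]
tr(P') = 252.5064


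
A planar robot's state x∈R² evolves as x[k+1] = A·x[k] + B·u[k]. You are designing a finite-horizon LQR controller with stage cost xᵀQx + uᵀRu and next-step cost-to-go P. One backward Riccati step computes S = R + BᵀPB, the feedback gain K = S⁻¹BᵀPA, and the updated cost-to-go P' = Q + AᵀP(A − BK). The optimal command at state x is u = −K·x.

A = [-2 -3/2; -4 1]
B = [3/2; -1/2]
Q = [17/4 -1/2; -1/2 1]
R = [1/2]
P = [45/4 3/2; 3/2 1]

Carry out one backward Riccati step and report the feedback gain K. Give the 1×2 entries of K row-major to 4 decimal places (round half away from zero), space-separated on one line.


-1.6483 -0.9423

BᵀP = [16.1250 1.7500]
S = R + BᵀPB = [1/2] + [23.3125] = [23.8125]
BᵀPA = [-39.2500 -22.4375]
K = S⁻¹·BᵀPA = [-1.6483 -0.9423]
A−BK = [0.4724 -0.0866; -4.8241 0.5289]
AᵀP(A−BK) = [20.3045 -1.2336; -1.2336 0.6706]
P' = Q + AᵀP(A−BK) = [24.5545 -1.7336; -1.7336 1.6706]
tr(P') = 26.2251


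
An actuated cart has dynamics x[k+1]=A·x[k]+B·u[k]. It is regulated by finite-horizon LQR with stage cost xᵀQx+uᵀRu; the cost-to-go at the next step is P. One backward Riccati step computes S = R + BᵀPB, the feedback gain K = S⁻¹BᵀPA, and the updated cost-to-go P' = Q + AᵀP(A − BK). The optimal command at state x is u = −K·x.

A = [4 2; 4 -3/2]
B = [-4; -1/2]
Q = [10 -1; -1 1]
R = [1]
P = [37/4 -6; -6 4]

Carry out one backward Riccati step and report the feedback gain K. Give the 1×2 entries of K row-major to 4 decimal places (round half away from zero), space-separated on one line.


BᵀP = [-34.0000 22.0000]
S = R + BᵀPB = [1] + [125.0000] = [126.0000]
BᵀPA = [-48.0000 -101.0000]
K = S⁻¹·BᵀPA = [-0.3810 -0.8016]
A−BK = [2.4762 -1.2063; 3.8095 -1.9008]
AᵀP(A−BK) = [1.7143 -0.4762; -0.4762 1.0397]
P' = Q + AᵀP(A−BK) = [11.7143 -1.4762; -1.4762 2.0397]
tr(P') = 13.7540

-0.3810 -0.8016


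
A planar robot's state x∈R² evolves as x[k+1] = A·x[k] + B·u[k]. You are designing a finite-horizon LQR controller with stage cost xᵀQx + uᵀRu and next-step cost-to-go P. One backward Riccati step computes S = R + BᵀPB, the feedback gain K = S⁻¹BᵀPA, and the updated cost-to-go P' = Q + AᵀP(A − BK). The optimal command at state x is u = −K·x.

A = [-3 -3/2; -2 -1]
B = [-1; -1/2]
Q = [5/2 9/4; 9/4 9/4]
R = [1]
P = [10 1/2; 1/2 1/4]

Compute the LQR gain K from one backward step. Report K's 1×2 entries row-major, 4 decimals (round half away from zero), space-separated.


2.7676 1.3838

BᵀP = [-10.2500 -0.6250]
S = R + BᵀPB = [1] + [10.5625] = [11.5625]
BᵀPA = [32.0000 16.0000]
K = S⁻¹·BᵀPA = [2.7676 1.3838]
A−BK = [-0.2324 -0.1162; -0.6162 -0.3081]
AᵀP(A−BK) = [8.4378 4.2189; 4.2189 2.1095]
P' = Q + AᵀP(A−BK) = [10.9378 6.4689; 6.4689 4.3595]
tr(P') = 15.2973


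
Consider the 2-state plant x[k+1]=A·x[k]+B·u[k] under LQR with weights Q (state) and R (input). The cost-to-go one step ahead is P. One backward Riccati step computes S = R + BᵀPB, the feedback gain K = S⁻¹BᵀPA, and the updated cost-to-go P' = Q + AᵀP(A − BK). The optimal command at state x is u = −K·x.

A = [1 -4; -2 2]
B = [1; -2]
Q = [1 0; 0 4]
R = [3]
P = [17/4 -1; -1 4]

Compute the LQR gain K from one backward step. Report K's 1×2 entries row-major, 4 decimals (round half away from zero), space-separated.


0.8899 -1.5780

BᵀP = [6.2500 -9.0000]
S = R + BᵀPB = [3] + [24.2500] = [27.2500]
BᵀPA = [24.2500 -43.0000]
K = S⁻¹·BᵀPA = [0.8899 -1.5780]
A−BK = [0.1101 -2.4220; -0.2202 -1.1560]
AᵀP(A−BK) = [2.6697 -4.7339; -4.7339 32.1468]
P' = Q + AᵀP(A−BK) = [3.6697 -4.7339; -4.7339 36.1468]
tr(P') = 39.8165


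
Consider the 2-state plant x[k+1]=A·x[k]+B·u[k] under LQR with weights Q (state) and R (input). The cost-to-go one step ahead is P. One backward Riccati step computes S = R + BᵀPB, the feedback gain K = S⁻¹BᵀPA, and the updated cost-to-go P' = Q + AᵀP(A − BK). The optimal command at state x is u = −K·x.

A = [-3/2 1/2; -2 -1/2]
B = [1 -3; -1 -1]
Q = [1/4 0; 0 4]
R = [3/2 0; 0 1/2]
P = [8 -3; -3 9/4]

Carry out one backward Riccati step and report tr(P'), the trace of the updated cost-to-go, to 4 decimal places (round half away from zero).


BᵀP = [11.0000 -5.2500; -21.0000 6.7500]
S = R + BᵀPB = [3/2 0; 0 1/2] + [16.2500 -27.7500; -27.7500 56.2500] = [17.7500 -27.7500; -27.7500 56.7500]
BᵀPA = [-6.0000 8.1250; 18.0000 -13.8750]
K = S⁻¹·BᵀPA = [0.6702 0.3206; 0.6449 -0.0877]
A−BK = [-0.2355 -0.0838; -0.6849 -0.2671]
AᵀP(A−BK) = [1.4131 0.5026; 0.5026 0.2405]
P' = Q + AᵀP(A−BK) = [1.6631 0.5026; 0.5026 4.2405]
tr(P') = 5.9035

5.9035


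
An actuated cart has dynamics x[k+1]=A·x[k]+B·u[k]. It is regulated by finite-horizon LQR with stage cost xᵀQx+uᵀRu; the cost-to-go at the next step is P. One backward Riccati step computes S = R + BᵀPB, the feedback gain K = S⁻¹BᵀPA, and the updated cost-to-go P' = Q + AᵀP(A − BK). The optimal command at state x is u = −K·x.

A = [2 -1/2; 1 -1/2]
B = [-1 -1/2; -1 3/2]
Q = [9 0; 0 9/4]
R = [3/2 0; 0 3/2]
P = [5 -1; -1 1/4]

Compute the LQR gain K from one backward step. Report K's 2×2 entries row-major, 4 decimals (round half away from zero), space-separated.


BᵀP = [-4.0000 0.7500; -4.0000 0.8750]
S = R + BᵀPB = [3/2 0; 0 3/2] + [3.2500 3.1250; 3.1250 3.3125] = [4.7500 3.1250; 3.1250 4.8125]
BᵀPA = [-7.2500 1.6250; -7.1250 1.5625]
K = S⁻¹·BᵀPA = [-0.9642 0.2243; -0.8544 0.1790]
A−BK = [0.6086 -0.1862; 1.3174 -0.5442]
AᵀP(A−BK) = [3.1718 -0.7232; -0.7232 0.1683]
P' = Q + AᵀP(A−BK) = [12.1718 -0.7232; -0.7232 2.4183]
tr(P') = 14.5901

-0.9642 0.2243 -0.8544 0.1790


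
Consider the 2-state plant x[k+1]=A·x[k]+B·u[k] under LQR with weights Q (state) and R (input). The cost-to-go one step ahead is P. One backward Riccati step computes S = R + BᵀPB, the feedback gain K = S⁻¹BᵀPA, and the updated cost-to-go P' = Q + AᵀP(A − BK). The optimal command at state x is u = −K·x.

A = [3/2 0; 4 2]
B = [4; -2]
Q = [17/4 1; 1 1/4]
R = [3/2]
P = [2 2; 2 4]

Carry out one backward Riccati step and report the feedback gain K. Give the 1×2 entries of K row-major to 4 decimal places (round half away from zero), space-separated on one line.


0.3429 0.0000

BᵀP = [4.0000 0.0000]
S = R + BᵀPB = [3/2] + [16.0000] = [17.5000]
BᵀPA = [6.0000 0.0000]
K = S⁻¹·BᵀPA = [0.3429 0.0000]
A−BK = [0.1286 0.0000; 4.6857 2.0000]
AᵀP(A−BK) = [90.4429 38.0000; 38.0000 16.0000]
P' = Q + AᵀP(A−BK) = [94.6929 39.0000; 39.0000 16.2500]
tr(P') = 110.9429


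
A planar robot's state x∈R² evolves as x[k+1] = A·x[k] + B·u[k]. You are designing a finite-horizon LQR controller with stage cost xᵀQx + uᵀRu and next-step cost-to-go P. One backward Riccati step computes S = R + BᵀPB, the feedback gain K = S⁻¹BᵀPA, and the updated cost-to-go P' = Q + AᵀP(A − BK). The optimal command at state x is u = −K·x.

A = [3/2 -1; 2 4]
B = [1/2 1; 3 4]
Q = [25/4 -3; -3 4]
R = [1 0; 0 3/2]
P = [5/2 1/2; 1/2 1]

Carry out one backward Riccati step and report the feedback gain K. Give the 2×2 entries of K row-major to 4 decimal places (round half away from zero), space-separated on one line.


BᵀP = [2.7500 3.2500; 4.5000 4.5000]
S = R + BᵀPB = [1 0; 0 3/2] + [11.1250 15.7500; 15.7500 22.5000] = [12.1250 15.7500; 15.7500 24.0000]
BᵀPA = [10.6250 10.2500; 15.7500 13.5000]
K = S⁻¹·BᵀPA = [0.1616 0.7773; 0.5502 0.0524]
A−BK = [0.8690 -1.4410; -0.6856 1.4585]
AᵀP(A−BK) = [2.2424 -2.8341; -2.8341 5.8253]
P' = Q + AᵀP(A−BK) = [8.4924 -5.8341; -5.8341 9.8253]
tr(P') = 18.3177

0.1616 0.7773 0.5502 0.0524


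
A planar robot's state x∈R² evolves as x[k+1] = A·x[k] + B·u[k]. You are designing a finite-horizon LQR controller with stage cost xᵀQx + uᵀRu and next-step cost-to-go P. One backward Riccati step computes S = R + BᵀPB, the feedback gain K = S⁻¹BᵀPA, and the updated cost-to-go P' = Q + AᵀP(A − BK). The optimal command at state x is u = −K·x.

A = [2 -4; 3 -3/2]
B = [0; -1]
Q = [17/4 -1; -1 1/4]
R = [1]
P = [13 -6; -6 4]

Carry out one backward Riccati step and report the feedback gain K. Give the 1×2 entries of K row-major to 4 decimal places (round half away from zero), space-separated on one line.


0.0000 -3.6000

BᵀP = [6.0000 -4.0000]
S = R + BᵀPB = [1] + [4.0000] = [5.0000]
BᵀPA = [0.0000 -18.0000]
K = S⁻¹·BᵀPA = [0.0000 -3.6000]
A−BK = [2.0000 -4.0000; 3.0000 -5.1000]
AᵀP(A−BK) = [16.0000 -32.0000; -32.0000 80.2000]
P' = Q + AᵀP(A−BK) = [20.2500 -33.0000; -33.0000 80.4500]
tr(P') = 100.7000


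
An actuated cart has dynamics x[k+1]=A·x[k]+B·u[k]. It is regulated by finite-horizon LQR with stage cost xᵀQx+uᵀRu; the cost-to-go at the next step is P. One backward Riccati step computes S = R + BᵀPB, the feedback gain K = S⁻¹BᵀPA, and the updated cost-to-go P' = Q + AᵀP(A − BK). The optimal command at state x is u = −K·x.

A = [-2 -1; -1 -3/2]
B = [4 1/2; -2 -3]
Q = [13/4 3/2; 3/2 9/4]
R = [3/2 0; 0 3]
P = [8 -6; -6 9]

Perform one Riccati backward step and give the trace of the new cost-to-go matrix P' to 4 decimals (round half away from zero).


BᵀP = [44.0000 -42.0000; 22.0000 -30.0000]
S = R + BᵀPB = [3/2 0; 0 3] + [260.0000 148.0000; 148.0000 101.0000] = [261.5000 148.0000; 148.0000 104.0000]
BᵀPA = [-46.0000 19.0000; -14.0000 23.0000]
K = S⁻¹·BᵀPA = [-0.5125 -0.2698; 0.5947 0.6052]
A−BK = [-0.2474 -0.2232; -0.2409 -0.2242]
AᵀP(A−BK) = [1.7517 1.5595; 1.5595 1.4583]
P' = Q + AᵀP(A−BK) = [5.0017 3.0595; 3.0595 3.7083]
tr(P') = 8.7100

8.7100


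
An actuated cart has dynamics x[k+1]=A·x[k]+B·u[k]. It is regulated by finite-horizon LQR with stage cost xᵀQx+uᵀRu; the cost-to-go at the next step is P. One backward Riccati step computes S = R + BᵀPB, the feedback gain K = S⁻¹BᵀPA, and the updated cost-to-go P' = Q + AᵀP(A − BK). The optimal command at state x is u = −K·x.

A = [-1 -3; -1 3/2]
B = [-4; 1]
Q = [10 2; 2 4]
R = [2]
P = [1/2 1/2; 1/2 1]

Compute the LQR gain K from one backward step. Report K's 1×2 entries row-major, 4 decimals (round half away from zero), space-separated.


BᵀP = [-1.5000 -1.0000]
S = R + BᵀPB = [2] + [5.0000] = [7.0000]
BᵀPA = [2.5000 3.0000]
K = S⁻¹·BᵀPA = [0.3571 0.4286]
A−BK = [0.4286 -1.2857; -1.3571 1.0714]
AᵀP(A−BK) = [1.6071 -0.3214; -0.3214 0.9643]
P' = Q + AᵀP(A−BK) = [11.6071 1.6786; 1.6786 4.9643]
tr(P') = 16.5714

0.3571 0.4286


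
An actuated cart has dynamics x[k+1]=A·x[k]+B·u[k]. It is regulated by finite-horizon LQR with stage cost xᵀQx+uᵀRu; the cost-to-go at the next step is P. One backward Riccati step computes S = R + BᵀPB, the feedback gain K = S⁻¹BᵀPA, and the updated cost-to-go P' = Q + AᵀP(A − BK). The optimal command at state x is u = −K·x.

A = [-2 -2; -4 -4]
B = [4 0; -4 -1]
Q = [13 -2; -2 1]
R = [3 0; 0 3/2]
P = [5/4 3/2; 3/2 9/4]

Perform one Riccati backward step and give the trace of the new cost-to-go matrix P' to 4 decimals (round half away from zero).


BᵀP = [-1.0000 -3.0000; -1.5000 -2.2500]
S = R + BᵀPB = [3 0; 0 3/2] + [8.0000 3.0000; 3.0000 2.2500] = [11.0000 3.0000; 3.0000 3.7500]
BᵀPA = [14.0000 14.0000; 12.0000 12.0000]
K = S⁻¹·BᵀPA = [0.5116 0.5116; 2.7907 2.7907]
A−BK = [-4.0465 -4.0465; 0.8372 0.8372]
AᵀP(A−BK) = [24.3488 24.3488; 24.3488 24.3488]
P' = Q + AᵀP(A−BK) = [37.3488 22.3488; 22.3488 25.3488]
tr(P') = 62.6977

62.6977


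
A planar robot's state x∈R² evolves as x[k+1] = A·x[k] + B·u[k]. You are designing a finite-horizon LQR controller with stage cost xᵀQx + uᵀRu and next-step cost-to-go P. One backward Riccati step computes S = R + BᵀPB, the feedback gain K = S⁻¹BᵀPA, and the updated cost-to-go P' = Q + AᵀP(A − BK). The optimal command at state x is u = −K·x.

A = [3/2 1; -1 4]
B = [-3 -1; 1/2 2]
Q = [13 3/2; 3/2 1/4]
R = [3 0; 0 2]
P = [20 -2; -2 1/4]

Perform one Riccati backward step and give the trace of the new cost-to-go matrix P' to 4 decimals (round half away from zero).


14.8612

BᵀP = [-61.0000 6.1250; -24.0000 2.5000]
S = R + BᵀPB = [3 0; 0 2] + [186.0625 73.2500; 73.2500 29.0000] = [189.0625 73.2500; 73.2500 31.0000]
BᵀPA = [-97.6250 -36.5000; -38.5000 -14.0000]
K = S⁻¹·BᵀPA = [-0.4164 -0.2140; -0.2581 0.0540]
A−BK = [-0.0072 0.4121; -0.2755 3.9990]
AᵀP(A−BK) = [0.6654 0.1893; 0.1893 0.9457]
P' = Q + AᵀP(A−BK) = [13.6654 1.6893; 1.6893 1.1957]
tr(P') = 14.8612


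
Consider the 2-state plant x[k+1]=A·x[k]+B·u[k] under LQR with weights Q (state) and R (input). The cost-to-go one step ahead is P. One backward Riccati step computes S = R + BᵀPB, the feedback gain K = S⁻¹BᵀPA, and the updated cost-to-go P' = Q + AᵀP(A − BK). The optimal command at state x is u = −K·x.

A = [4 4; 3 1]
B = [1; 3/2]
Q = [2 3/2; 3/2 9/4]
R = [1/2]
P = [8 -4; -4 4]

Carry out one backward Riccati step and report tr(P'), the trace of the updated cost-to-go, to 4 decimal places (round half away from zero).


118.4318

BᵀP = [2.0000 2.0000]
S = R + BᵀPB = [1/2] + [5.0000] = [5.5000]
BᵀPA = [14.0000 10.0000]
K = S⁻¹·BᵀPA = [2.5455 1.8182]
A−BK = [1.4545 2.1818; -0.8182 -1.7273]
AᵀP(A−BK) = [32.3636 50.5455; 50.5455 81.8182]
P' = Q + AᵀP(A−BK) = [34.3636 52.0455; 52.0455 84.0682]
tr(P') = 118.4318


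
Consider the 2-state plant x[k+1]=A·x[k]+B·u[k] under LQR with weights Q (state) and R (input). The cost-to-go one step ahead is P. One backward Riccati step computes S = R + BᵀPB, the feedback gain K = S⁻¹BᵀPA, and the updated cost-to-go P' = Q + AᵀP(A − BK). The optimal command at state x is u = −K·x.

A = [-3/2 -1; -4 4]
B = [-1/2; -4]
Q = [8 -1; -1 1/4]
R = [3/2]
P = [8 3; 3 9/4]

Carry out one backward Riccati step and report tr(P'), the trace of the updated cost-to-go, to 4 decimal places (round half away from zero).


20.5413

BᵀP = [-16.0000 -10.5000]
S = R + BᵀPB = [3/2] + [50.0000] = [51.5000]
BᵀPA = [66.0000 -26.0000]
K = S⁻¹·BᵀPA = [1.2816 -0.5049]
A−BK = [-0.8592 -1.2524; 1.1262 1.9806]
AᵀP(A−BK) = [5.4175 3.3204; 3.3204 6.8738]
P' = Q + AᵀP(A−BK) = [13.4175 2.3204; 2.3204 7.1238]
tr(P') = 20.5413


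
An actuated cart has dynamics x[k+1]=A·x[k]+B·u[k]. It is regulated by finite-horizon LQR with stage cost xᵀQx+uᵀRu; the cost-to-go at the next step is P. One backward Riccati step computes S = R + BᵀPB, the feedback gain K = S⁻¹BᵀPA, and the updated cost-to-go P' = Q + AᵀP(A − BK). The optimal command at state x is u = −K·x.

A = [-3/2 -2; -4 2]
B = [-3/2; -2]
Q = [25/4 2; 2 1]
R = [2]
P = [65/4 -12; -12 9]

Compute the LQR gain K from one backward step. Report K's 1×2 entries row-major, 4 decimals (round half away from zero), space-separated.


0.2195 0.2927

BᵀP = [-0.3750 0.0000]
S = R + BᵀPB = [2] + [0.5625] = [2.5625]
BᵀPA = [0.5625 0.7500]
K = S⁻¹·BᵀPA = [0.2195 0.2927]
A−BK = [-1.1707 -1.5610; -3.5610 2.5854]
AᵀP(A−BK) = [36.4390 -83.4146; -83.4146 196.7805]
P' = Q + AᵀP(A−BK) = [42.6890 -81.4146; -81.4146 197.7805]
tr(P') = 240.4695


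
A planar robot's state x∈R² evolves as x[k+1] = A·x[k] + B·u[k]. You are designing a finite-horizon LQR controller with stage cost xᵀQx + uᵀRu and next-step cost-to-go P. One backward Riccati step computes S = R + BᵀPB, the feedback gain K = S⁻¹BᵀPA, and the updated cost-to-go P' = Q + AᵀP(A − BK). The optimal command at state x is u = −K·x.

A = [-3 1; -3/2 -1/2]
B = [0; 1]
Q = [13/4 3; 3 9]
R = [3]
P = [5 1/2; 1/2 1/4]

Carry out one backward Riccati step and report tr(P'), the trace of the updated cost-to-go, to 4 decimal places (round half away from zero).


BᵀP = [0.5000 0.2500]
S = R + BᵀPB = [3] + [0.2500] = [3.2500]
BᵀPA = [-1.8750 0.3750]
K = S⁻¹·BᵀPA = [-0.5769 0.1154]
A−BK = [-3.0000 1.0000; -0.9231 -0.6154]
AᵀP(A−BK) = [48.9808 -14.5962; -14.5962 4.5192]
P' = Q + AᵀP(A−BK) = [52.2308 -11.5962; -11.5962 13.5192]
tr(P') = 65.7500

65.7500


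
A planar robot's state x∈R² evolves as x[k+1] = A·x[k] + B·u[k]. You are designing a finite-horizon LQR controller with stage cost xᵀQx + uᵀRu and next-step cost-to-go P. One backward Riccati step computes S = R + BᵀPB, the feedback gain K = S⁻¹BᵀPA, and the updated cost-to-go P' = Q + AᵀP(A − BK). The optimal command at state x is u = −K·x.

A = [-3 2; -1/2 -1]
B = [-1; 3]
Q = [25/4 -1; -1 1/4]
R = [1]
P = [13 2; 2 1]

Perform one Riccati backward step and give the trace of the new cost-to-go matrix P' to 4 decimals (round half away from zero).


116.0909

BᵀP = [-7.0000 1.0000]
S = R + BᵀPB = [1] + [10.0000] = [11.0000]
BᵀPA = [20.5000 -15.0000]
K = S⁻¹·BᵀPA = [1.8636 -1.3636]
A−BK = [-1.1364 0.6364; -6.0909 3.0909]
AᵀP(A−BK) = [85.0455 -45.5455; -45.5455 24.5455]
P' = Q + AᵀP(A−BK) = [91.2955 -46.5455; -46.5455 24.7955]
tr(P') = 116.0909


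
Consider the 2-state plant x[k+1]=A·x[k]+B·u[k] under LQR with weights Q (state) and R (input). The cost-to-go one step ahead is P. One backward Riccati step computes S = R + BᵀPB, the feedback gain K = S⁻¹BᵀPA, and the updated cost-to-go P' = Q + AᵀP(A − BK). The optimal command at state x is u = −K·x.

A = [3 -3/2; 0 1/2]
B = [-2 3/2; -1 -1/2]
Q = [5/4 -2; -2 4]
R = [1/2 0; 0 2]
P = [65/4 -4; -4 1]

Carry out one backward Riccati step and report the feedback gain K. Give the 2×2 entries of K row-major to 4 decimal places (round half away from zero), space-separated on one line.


BᵀP = [-28.5000 7.0000; 26.3750 -6.5000]
S = R + BᵀPB = [1/2 0; 0 2] + [50.0000 -46.2500; -46.2500 42.8125] = [50.5000 -46.2500; -46.2500 44.8125]
BᵀPA = [-85.5000 46.2500; 79.1250 -42.8125]
K = S⁻¹·BᵀPA = [-1.3869 0.7462; 0.3343 -0.1853]
A−BK = [-0.2753 0.2702; -1.2198 1.1535]
AᵀP(A−BK) = [1.2183 -0.6685; -0.6685 0.3706]
P' = Q + AᵀP(A−BK) = [2.4683 -2.6685; -2.6685 4.3706]
tr(P') = 6.8389

-1.3869 0.7462 0.3343 -0.1853


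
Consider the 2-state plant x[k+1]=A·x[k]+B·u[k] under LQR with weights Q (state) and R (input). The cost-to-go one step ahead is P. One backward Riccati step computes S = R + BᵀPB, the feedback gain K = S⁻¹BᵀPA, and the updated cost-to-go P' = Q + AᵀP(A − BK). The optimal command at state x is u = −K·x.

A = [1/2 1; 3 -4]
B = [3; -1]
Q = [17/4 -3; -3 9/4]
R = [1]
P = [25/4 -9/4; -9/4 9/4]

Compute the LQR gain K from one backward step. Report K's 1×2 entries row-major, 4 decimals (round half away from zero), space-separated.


-0.2260 0.7808

BᵀP = [21.0000 -9.0000]
S = R + BᵀPB = [1] + [72.0000] = [73.0000]
BᵀPA = [-16.5000 57.0000]
K = S⁻¹·BᵀPA = [-0.2260 0.7808]
A−BK = [1.1781 -1.3425; 2.7740 -3.2192]
AᵀP(A−BK) = [11.3330 -13.2414; -13.2414 15.7432]
P' = Q + AᵀP(A−BK) = [15.5830 -16.2414; -16.2414 17.9932]
tr(P') = 33.5762


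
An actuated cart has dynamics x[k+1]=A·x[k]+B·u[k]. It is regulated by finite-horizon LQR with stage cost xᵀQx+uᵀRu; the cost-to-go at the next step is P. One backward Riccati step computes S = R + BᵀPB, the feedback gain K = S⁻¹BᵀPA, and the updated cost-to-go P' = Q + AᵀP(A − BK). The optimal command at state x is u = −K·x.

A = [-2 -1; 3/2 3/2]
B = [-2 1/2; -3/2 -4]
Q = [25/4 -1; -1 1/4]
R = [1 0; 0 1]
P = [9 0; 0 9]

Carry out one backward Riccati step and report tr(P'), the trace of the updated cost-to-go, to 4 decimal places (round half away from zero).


BᵀP = [-18.0000 -13.5000; 4.5000 -36.0000]
S = R + BᵀPB = [1 0; 0 1] + [56.2500 45.0000; 45.0000 146.2500] = [57.2500 45.0000; 45.0000 147.2500]
BᵀPA = [15.7500 -2.2500; -63.0000 -58.5000]
K = S⁻¹·BᵀPA = [0.8047 0.3593; -0.6738 -0.5071]
A−BK = [-0.0537 -0.0279; 0.0120 0.0106]
AᵀP(A−BK) = [1.1288 0.6454; 0.6454 0.3942]
P' = Q + AᵀP(A−BK) = [7.3788 -0.3546; -0.3546 0.6442]
tr(P') = 8.0230

8.0230


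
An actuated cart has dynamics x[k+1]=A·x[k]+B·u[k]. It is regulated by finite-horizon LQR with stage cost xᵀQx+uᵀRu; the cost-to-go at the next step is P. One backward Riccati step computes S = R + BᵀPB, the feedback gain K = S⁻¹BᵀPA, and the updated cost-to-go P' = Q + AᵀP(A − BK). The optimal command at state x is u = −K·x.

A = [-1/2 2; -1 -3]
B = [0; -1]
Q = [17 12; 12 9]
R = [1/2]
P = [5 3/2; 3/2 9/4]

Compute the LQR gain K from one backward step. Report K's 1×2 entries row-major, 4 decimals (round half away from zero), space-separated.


1.0909 1.3636

BᵀP = [-1.5000 -2.2500]
S = R + BᵀPB = [1/2] + [2.2500] = [2.7500]
BᵀPA = [3.0000 3.7500]
K = S⁻¹·BᵀPA = [1.0909 1.3636]
A−BK = [-0.5000 2.0000; 0.0909 -1.6364]
AᵀP(A−BK) = [1.7273 -3.0909; -3.0909 17.1364]
P' = Q + AᵀP(A−BK) = [18.7273 8.9091; 8.9091 26.1364]
tr(P') = 44.8636


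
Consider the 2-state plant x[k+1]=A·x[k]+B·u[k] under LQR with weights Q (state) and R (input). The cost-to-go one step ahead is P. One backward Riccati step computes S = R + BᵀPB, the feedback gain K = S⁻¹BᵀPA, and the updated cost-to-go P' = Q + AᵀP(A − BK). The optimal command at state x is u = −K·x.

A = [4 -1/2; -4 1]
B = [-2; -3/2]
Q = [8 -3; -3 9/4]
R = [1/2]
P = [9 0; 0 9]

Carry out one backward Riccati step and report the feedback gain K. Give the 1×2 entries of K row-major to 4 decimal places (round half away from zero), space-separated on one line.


BᵀP = [-18.0000 -13.5000]
S = R + BᵀPB = [1/2] + [56.2500] = [56.7500]
BᵀPA = [-18.0000 -4.5000]
K = S⁻¹·BᵀPA = [-0.3172 -0.0793]
A−BK = [3.3656 -0.6586; -4.4758 0.8811]
AᵀP(A−BK) = [282.2907 -55.4273; -55.4273 10.8932]
P' = Q + AᵀP(A−BK) = [290.2907 -58.4273; -58.4273 13.1432]
tr(P') = 303.4339

-0.3172 -0.0793


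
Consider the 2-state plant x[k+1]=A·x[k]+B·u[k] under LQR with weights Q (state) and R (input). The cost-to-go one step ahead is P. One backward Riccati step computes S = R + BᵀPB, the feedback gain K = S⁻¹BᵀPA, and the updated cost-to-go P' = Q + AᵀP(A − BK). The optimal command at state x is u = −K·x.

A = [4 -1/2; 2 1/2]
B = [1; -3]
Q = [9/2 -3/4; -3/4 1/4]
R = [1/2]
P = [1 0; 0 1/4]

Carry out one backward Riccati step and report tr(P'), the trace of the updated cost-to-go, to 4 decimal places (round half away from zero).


20.1917

BᵀP = [1.0000 -0.7500]
S = R + BᵀPB = [1/2] + [3.2500] = [3.7500]
BᵀPA = [2.5000 -0.8750]
K = S⁻¹·BᵀPA = [0.6667 -0.2333]
A−BK = [3.3333 -0.2667; 4.0000 -0.2000]
AᵀP(A−BK) = [15.3333 -1.1667; -1.1667 0.1083]
P' = Q + AᵀP(A−BK) = [19.8333 -1.9167; -1.9167 0.3583]
tr(P') = 20.1917


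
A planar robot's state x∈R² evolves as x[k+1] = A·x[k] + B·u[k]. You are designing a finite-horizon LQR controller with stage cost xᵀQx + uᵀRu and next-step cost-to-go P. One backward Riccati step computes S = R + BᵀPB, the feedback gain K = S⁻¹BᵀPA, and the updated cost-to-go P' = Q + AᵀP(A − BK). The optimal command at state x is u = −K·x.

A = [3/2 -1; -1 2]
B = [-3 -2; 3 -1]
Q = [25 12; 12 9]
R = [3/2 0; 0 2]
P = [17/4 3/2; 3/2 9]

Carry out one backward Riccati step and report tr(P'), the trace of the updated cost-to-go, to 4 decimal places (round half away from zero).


BᵀP = [-8.2500 22.5000; -10.0000 -12.0000]
S = R + BᵀPB = [3/2 0; 0 2] + [92.2500 -6.0000; -6.0000 32.0000] = [93.7500 -6.0000; -6.0000 34.0000]
BᵀPA = [-34.8750 53.2500; -3.0000 -14.0000]
K = S⁻¹·BᵀPA = [-0.3820 0.5478; -0.1556 -0.3151]
A−BK = [0.0428 0.0133; -0.0098 0.0414]
AᵀP(A−BK) = [0.2747 -0.2145; -0.2145 0.6666]
P' = Q + AᵀP(A−BK) = [25.2747 11.7855; 11.7855 9.6666]
tr(P') = 34.9413

34.9413


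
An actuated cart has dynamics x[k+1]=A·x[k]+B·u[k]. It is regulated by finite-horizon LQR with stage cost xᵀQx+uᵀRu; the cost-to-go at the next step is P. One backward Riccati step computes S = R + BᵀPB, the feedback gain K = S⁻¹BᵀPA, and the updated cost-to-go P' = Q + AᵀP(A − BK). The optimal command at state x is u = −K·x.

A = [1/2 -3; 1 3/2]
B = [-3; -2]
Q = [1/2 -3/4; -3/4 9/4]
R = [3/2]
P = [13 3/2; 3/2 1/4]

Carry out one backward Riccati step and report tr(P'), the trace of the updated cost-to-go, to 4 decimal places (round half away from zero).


BᵀP = [-42.0000 -5.0000]
S = R + BᵀPB = [3/2] + [136.0000] = [137.5000]
BᵀPA = [-26.0000 118.5000]
K = S⁻¹·BᵀPA = [-0.1891 0.8618]
A−BK = [-0.0673 -0.4145; 0.6218 3.2236]
AᵀP(A−BK) = [0.0836 -0.0927; -0.0927 1.9370]
P' = Q + AᵀP(A−BK) = [0.5836 -0.8427; -0.8427 4.1870]
tr(P') = 4.7707

4.7707


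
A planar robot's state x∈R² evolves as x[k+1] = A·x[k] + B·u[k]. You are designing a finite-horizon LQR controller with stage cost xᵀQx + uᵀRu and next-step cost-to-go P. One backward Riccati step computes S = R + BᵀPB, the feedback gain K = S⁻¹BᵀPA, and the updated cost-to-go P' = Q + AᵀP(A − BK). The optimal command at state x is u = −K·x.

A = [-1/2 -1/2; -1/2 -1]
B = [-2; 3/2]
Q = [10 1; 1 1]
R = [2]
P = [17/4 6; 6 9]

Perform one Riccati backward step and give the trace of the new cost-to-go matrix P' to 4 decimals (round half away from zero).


BᵀP = [0.5000 1.5000]
S = R + BᵀPB = [2] + [1.2500] = [3.2500]
BᵀPA = [-1.0000 -1.7500]
K = S⁻¹·BᵀPA = [-0.3077 -0.5385]
A−BK = [-1.1154 -1.5769; -0.0385 -0.1923]
AᵀP(A−BK) = [6.0048 9.5240; 9.5240 15.1202]
P' = Q + AᵀP(A−BK) = [16.0048 10.5240; 10.5240 16.1202]
tr(P') = 32.1250

32.1250


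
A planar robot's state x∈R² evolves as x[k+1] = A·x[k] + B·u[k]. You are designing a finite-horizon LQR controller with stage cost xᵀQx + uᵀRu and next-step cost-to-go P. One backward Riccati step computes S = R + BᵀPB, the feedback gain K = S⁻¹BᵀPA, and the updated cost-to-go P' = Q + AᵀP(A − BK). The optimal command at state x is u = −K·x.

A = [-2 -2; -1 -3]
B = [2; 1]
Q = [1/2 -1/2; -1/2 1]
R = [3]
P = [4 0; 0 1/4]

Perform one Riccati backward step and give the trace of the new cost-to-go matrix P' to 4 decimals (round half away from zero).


7.7078

BᵀP = [8.0000 0.2500]
S = R + BᵀPB = [3] + [16.2500] = [19.2500]
BᵀPA = [-16.2500 -16.7500]
K = S⁻¹·BᵀPA = [-0.8442 -0.8701]
A−BK = [-0.3117 -0.2597; -0.1558 -2.1299]
AᵀP(A−BK) = [2.5325 2.6104; 2.6104 3.6753]
P' = Q + AᵀP(A−BK) = [3.0325 2.1104; 2.1104 4.6753]
tr(P') = 7.7078
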